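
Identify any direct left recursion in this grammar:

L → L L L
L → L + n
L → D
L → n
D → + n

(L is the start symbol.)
Yes, L is left-recursive

Direct left recursion occurs when N → N α for some non-terminal N (the right-hand side begins with the left-hand side itself).

L → L L L: LEFT RECURSIVE (starts with L)
L → L + n: LEFT RECURSIVE (starts with L)
L → D: starts with D
L → n: starts with n
D → + n: starts with '+'

The grammar has direct left recursion on: L.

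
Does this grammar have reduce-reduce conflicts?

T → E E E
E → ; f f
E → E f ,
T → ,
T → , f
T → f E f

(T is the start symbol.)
A reduce-reduce conflict occurs when an LR(0) state has two complete items [A → α .] and [B → β .] — both call for a reduction, and with no lookahead the parser cannot choose between them.

Augment with T' → T and build the canonical LR(0) collection (I0 = CLOSURE({[T' → . T]}), then GOTO on every symbol after a dot until no new states appear). It has 15 states:
  I0: { [E → . ; f f], [E → . E f ,], [T → . , f], [T → . ,], [T → . E E E], [T → . f E f], [T' → . T] }  — shift
  I1: { [T → , . f], [T → , .] }  — shift, reduce
  I2: { [E → ; . f f] }  — shift
  I3: { [E → . ; f f], [E → . E f ,], [E → E . f ,], [T → E . E E] }  — shift
  I4: { [T' → T .] }  — accept
  I5: { [E → . ; f f], [E → . E f ,], [T → f . E f] }  — shift
  I6: { [E → E . f ,], [T → f E . f] }  — shift
  I7: { [E → E f . ,], [T → f E f .] }  — shift, reduce
  I8: { [E → E f , .] }  — reduce
  I9: { [E → . ; f f], [E → . E f ,], [E → E . f ,], [T → E E . E] }  — shift
  I10: { [E → E f . ,] }  — shift
  I11: { [E → E . f ,], [T → E E E .] }  — shift, reduce
  I12: { [E → ; f . f] }  — shift
  I13: { [E → ; f f .] }  — reduce
  I14: { [T → , f .] }  — reduce

No state contains more than one complete item.

Answer: No reduce-reduce conflicts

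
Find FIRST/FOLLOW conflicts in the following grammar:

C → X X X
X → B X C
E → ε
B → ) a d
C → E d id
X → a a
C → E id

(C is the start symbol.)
No FIRST/FOLLOW conflicts.

A FIRST/FOLLOW conflict occurs when a non-terminal N has a nullable alternative N → β (β ⇒* ε) and another alternative N → α with FIRST(α) ∩ FOLLOW(N) ≠ ∅: on such a lookahead the parser cannot decide between expanding α and letting N vanish via β.

Nullable non-terminals: E.
E has a nullable alternative but only one production, so nothing to check.

B, C, X have no nullable alternative, so no FIRST/FOLLOW check is needed there.

No FIRST/FOLLOW conflicts found.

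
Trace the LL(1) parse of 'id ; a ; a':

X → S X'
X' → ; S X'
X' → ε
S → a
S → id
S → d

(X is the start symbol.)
Stack is shown with the top on the left.

Stack     Input         Action
------------------------------
X $       id ; a ; a $  output X → S X'
S X' $    id ; a ; a $  output S → id
id X' $   id ; a ; a $  match 'id'
X' $      ; a ; a $     output X' → ; S X'
; S X' $  ; a ; a $     match ';'
S X' $    a ; a $       output S → a
a X' $    a ; a $       match 'a'
X' $      ; a $         output X' → ; S X'
; S X' $  ; a $         match ';'
S X' $    a $           output S → a
a X' $    a $           match 'a'
X' $      $             output X' → ε
$         $             accept

The string is accepted.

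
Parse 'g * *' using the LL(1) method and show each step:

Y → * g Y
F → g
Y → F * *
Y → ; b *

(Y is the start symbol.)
LL(1) parsing maintains a stack (initially the start symbol over $) and the input. At each step: if the stack top is a terminal, match it against the current input token; if it is a non-terminal N, replace it with the RHS of M[N, lookahead] (the unique production whose predict set contains the lookahead).

Stack is shown with the top on the left.

Stack    Input    Action
------------------------
Y $      g * * $  output Y → F * *
F * * $  g * * $  output F → g
g * * $  g * * $  match 'g'
* * $    * * $    match '*'
* $      * $      match '*'
$        $        accept

The string is accepted.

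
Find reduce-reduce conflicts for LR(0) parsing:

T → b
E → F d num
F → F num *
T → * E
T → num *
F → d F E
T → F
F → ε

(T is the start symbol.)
No reduce-reduce conflicts

A reduce-reduce conflict occurs when an LR(0) state has two complete items [A → α .] and [B → β .] — both call for a reduction, and with no lookahead the parser cannot choose between them.

Augment with T' → T and build the canonical LR(0) collection (I0 = CLOSURE({[T' → . T]}), then GOTO on every symbol after a dot until no new states appear). It has 16 states:
  I0: { [F → . F num *], [F → . d F E], [F → .], [T → . * E], [T → . F], [T → . b], [T → . num *], [T' → . T] }  — shift, reduce
  I1: { [E → . F d num], [F → . F num *], [F → . d F E], [F → .], [T → * . E] }  — shift, reduce
  I2: { [F → F . num *], [T → F .] }  — shift, reduce
  I3: { [T' → T .] }  — accept
  I4: { [T → b .] }  — reduce
  I5: { [F → . F num *], [F → . d F E], [F → .], [F → d . F E] }  — shift, reduce
  I6: { [T → num . *] }  — shift
  I7: { [T → num * .] }  — reduce
  I8: { [E → . F d num], [F → . F num *], [F → . d F E], [F → .], [F → F . num *], [F → d F . E] }  — shift, reduce
  I9: { [F → d F E .] }  — reduce
  I10: { [E → F . d num], [F → F . num *] }  — shift
  I11: { [F → F num . *] }  — shift
  I12: { [F → F num * .] }  — reduce
  I13: { [E → F d . num] }  — shift
  I14: { [E → F d num .] }  — reduce
  I15: { [T → * E .] }  — reduce

No state contains more than one complete item.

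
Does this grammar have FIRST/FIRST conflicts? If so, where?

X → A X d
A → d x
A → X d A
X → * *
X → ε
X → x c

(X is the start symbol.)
A FIRST/FIRST conflict occurs when two productions N → α and N → β for the same non-terminal have FIRST(α) ∩ FIRST(β) ≠ ∅ (with ε ∈ FIRST of a nullable right-hand side, so two nullable alternatives also conflict).

FIRST sets of the non-terminals at (or reachable through a nullable prefix from) the front of some alternative:
  FIRST(A) = { '*', 'd', 'x' }
  FIRST(X) = { '*', 'd', 'x', ε }

Productions for X:
  X → A X d: FIRST = { '*', 'd', 'x' }
  X → * *: FIRST = { '*' }
  X → ε: FIRST = { ε }
  X → x c: FIRST = { 'x' }
Productions for A:
  A → d x: FIRST = { 'd' }
  A → X d A: FIRST = { '*', 'd', 'x' }

Conflict for X: X → A X d and X → * *
  Overlap: { '*' }
Conflict for X: X → A X d and X → x c
  Overlap: { 'x' }
Conflict for A: A → d x and A → X d A
  Overlap: { 'd' }

Answer: Yes. X → A X d / X → '*' '*' on { '*' }; X → A X d / X → x c on { 'x' }; A → d x / A → X d A on { 'd' }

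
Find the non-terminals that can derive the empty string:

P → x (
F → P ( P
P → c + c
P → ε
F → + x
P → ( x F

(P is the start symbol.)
{ 'P' }

ε-productions: P → ε
So P is immediately nullable.
No further non-terminal can be added: every production for the remaining non-terminals contains a terminal or a non-nullable non-terminal.
Nullable = { 'P' }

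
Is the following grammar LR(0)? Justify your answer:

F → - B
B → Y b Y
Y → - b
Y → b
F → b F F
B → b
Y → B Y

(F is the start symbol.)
A grammar is LR(0) if no state in the canonical LR(0) collection has:
  - both a shift item (dot before a terminal) and a complete item (shift-reduce conflict), or
  - two or more complete items (reduce-reduce conflict; the accept item [F' → F .] counts as a complete item here).

Augment with F' → F and build the canonical LR(0) collection (I0 = CLOSURE({[F' → . F]}), then GOTO on every symbol after a dot until no new states appear). It has 15 states:
  I0: { [F → . - B], [F → . b F F], [F' → . F] }  — shift
  I1: { [B → . Y b Y], [B → . b], [F → - . B], [Y → . - b], [Y → . B Y], [Y → . b] }  — shift
  I2: { [F' → F .] }  — accept
  I3: { [F → . - B], [F → . b F F], [F → b . F F] }  — shift
  I4: { [F → . - B], [F → . b F F], [F → b F . F] }  — shift
  I5: { [F → b F F .] }  — reduce
  I6: { [Y → - . b] }  — shift
  I7: { [B → . Y b Y], [B → . b], [F → - B .], [Y → . - b], [Y → . B Y], [Y → . b], [Y → B . Y] }  — shift, reduce
  I8: { [B → Y . b Y] }  — shift
  I9: { [B → b .], [Y → b .] }  — 2 reduces
  I10: { [B → . Y b Y], [B → . b], [B → Y b . Y], [Y → . - b], [Y → . B Y], [Y → . b] }  — shift
  I11: { [B → . Y b Y], [B → . b], [Y → . - b], [Y → . B Y], [Y → . b], [Y → B . Y] }  — shift
  I12: { [B → Y . b Y], [B → Y b Y .] }  — shift, reduce
  I13: { [B → Y . b Y], [Y → B Y .] }  — shift, reduce
  I14: { [Y → - b .] }  — reduce

Conflict in state I7:
  Shift-reduce conflict between [F → - B .] and [B → . b]
So the grammar is NOT LR(0).

Answer: No. Shift-reduce conflict between [F → - B .] and [B → . b]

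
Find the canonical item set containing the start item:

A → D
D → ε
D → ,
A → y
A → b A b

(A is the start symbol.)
First, augment the grammar with A' → A
I₀ = CLOSURE({ [A' → . A] }):
  [A' → . A] has the dot before A: add [A → . D], [A → . y], [A → . b A b]
  [A → . D] has the dot before D: add [D → .], [D → . ,]
No further items can be added.

I₀ = { [A → . D], [A → . b A b], [A → . y], [A' → . A], [D → . ,], [D → .] }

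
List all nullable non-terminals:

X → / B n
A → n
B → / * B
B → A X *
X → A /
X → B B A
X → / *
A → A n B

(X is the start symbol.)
A non-terminal is nullable if it can derive ε (the empty string): either it has an ε-production, or it has a production whose right-hand side consists entirely of nullable non-terminals.

There are no ε-productions, so no non-terminal can derive ε.
No non-terminals are nullable.

Answer: None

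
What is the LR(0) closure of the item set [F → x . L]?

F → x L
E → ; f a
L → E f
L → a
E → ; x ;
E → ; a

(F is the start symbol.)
{ [E → . ; a], [E → . ; f a], [E → . ; x ;], [F → x . L], [L → . E f], [L → . a] }

Start with: [F → x . L]
  [F → x . L] has the dot before L: add [L → . E f], [L → . a]
  [L → . E f] has the dot before E: add [E → . ; f a], [E → . ; x ;], [E → . ; a]
No further items can be added.

CLOSURE = { [E → . ; a], [E → . ; f a], [E → . ; x ;], [F → x . L], [L → . E f], [L → . a] }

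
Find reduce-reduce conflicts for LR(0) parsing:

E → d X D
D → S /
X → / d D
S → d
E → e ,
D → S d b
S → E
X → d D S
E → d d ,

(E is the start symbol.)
No reduce-reduce conflicts

Augment with E' → E and build the canonical LR(0) collection (I0 = CLOSURE({[E' → . E]}), then GOTO on every symbol after a dot until no new states appear). It has 20 states:
  I0: { [E → . d X D], [E → . d d ,], [E → . e ,], [E' → . E] }  — shift
  I1: { [E' → E .] }  — accept
  I2: { [E → d . X D], [E → d . d ,], [X → . / d D], [X → . d D S] }  — shift
  I3: { [E → e . ,] }  — shift
  I4: { [E → e , .] }  — reduce
  I5: { [X → / . d D] }  — shift
  I6: { [D → . S /], [D → . S d b], [E → . d X D], [E → . d d ,], [E → . e ,], [E → d X . D], [S → . E], [S → . d] }  — shift
  I7: { [D → . S /], [D → . S d b], [E → . d X D], [E → . d d ,], [E → . e ,], [E → d d . ,], [S → . E], [S → . d], [X → d . D S] }  — shift
  I8: { [E → d d , .] }  — reduce
  I9: { [E → . d X D], [E → . d d ,], [E → . e ,], [S → . E], [S → . d], [X → d D . S] }  — shift
  I10: { [S → E .] }  — reduce
  I11: { [D → S . /], [D → S . d b] }  — shift
  I12: { [E → d . X D], [E → d . d ,], [S → d .], [X → . / d D], [X → . d D S] }  — shift, reduce
  I13: { [D → S / .] }  — reduce
  I14: { [D → S d . b] }  — shift
  I15: { [D → S d b .] }  — reduce
  I16: { [X → d D S .] }  — reduce
  I17: { [E → d X D .] }  — reduce
  I18: { [D → . S /], [D → . S d b], [E → . d X D], [E → . d d ,], [E → . e ,], [S → . E], [S → . d], [X → / d . D] }  — shift
  I19: { [X → / d D .] }  — reduce

No state contains more than one complete item.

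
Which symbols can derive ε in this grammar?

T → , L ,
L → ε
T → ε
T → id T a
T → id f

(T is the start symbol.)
A non-terminal is nullable if it can derive ε (the empty string): either it has an ε-production, or it has a production whose right-hand side consists entirely of nullable non-terminals.

ε-productions: L → ε, T → ε
So L, T are immediately nullable.
Every non-terminal is now nullable.
Nullable = { 'L', 'T' }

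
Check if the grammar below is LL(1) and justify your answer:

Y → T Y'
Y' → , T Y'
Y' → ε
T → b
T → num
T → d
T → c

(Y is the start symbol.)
Relevant sets:
  FOLLOW(Y') = { $ }

For Y':
  PREDICT(Y' → ',' T Y') = { ',' }
  PREDICT(Y' → ε) = { $ }
For T:
  PREDICT(T → b) = { 'b' }
  PREDICT(T → num) = { 'num' }
  PREDICT(T → d) = { 'd' }
  PREDICT(T → c) = { 'c' }
Y has a single production, so nothing to check there.

All predict sets are disjoint. The grammar IS LL(1).

Answer: Yes, the grammar is LL(1).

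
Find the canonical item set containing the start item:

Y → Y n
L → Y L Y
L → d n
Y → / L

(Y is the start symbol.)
{ [Y → . / L], [Y → . Y n], [Y' → . Y] }

First, augment the grammar with Y' → Y
I₀ = CLOSURE({ [Y' → . Y] }):
  [Y' → . Y] has the dot before Y: add [Y → . Y n], [Y → . / L]
No further items can be added.

I₀ = { [Y → . / L], [Y → . Y n], [Y' → . Y] }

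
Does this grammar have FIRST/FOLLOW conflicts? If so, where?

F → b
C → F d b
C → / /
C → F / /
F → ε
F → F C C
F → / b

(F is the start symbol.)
A FIRST/FOLLOW conflict occurs when a non-terminal N has a nullable alternative N → β (β ⇒* ε) and another alternative N → α with FIRST(α) ∩ FOLLOW(N) ≠ ∅: on such a lookahead the parser cannot decide between expanding α and letting N vanish via β.

Nullable non-terminals: F.
FIRST sets used below: FIRST(F) = { '/', 'b', 'd', ε }, FIRST(C) = { '/', 'b', 'd' }

F: nullable alternative(s) F → ε; FOLLOW(F) = { $, '/', 'b', 'd' }
  F → b: FIRST \ {ε} = { 'b' } — overlaps FOLLOW(F) on { 'b' }: CONFLICT
  F → ε: FIRST \ {ε} = { } — this is the only nullable alternative, skip
  F → F C C: FIRST \ {ε} = { '/', 'b', 'd' } — overlaps FOLLOW(F) on { '/', 'b', 'd' }: CONFLICT
  F → / b: FIRST \ {ε} = { '/' } — overlaps FOLLOW(F) on { '/' }: CONFLICT

C has no nullable alternative, so no FIRST/FOLLOW check is needed there.

So the grammar has 3 FIRST/FOLLOW conflicts (marked CONFLICT above).

Answer: Yes. F → b with FOLLOW(F) on { 'b' }; F → F C C with FOLLOW(F) on { '/', 'b', 'd' }; F → '/' b with FOLLOW(F) on { '/' }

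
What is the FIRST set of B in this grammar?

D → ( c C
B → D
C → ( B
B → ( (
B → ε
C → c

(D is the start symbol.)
{ '(', ε }

FIRST sets of the other non-terminals involved (by the same procedure, iterated to a fixed point):
  FIRST(D) = { '(' }

From B → D:
  - D is a non-terminal: add FIRST(D) \ {ε} = { '(' }
    D is not nullable, so stop
From B → ( (:
  - '(' is a terminal: add '(' and stop
From B → ε:
  - ε-production, so ε ∈ FIRST(B)

Collecting: FIRST(B) = { '(', ε }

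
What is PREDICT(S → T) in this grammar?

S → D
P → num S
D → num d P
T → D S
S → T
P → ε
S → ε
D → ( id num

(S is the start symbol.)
PREDICT(S → T) = (FIRST(RHS) \ {ε}) ∪ (FOLLOW(S) if ε ∈ FIRST(RHS), i.e. RHS ⇒* ε)
FIRST(T) = { '(', 'num' }
FIRST(T) = { '(', 'num' }
ε ∉ FIRST(T), so FOLLOW(S) is not added.
PREDICT(S → T) = { '(', 'num' }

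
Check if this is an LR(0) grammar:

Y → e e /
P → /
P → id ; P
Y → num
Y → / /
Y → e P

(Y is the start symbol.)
Yes, the grammar is LR(0)

Augment with Y' → Y and build the canonical LR(0) collection (I0 = CLOSURE({[Y' → . Y]}), then GOTO on every symbol after a dot until no new states appear). It has 13 states:
  I0: { [Y → . / /], [Y → . e P], [Y → . e e /], [Y → . num], [Y' → . Y] }  — shift
  I1: { [Y → / . /] }  — shift
  I2: { [Y' → Y .] }  — accept
  I3: { [P → . /], [P → . id ; P], [Y → e . P], [Y → e . e /] }  — shift
  I4: { [Y → num .] }  — reduce
  I5: { [P → / .] }  — reduce
  I6: { [Y → e P .] }  — reduce
  I7: { [Y → e e . /] }  — shift
  I8: { [P → id . ; P] }  — shift
  I9: { [P → . /], [P → . id ; P], [P → id ; . P] }  — shift
  I10: { [P → id ; P .] }  — reduce
  I11: { [Y → e e / .] }  — reduce
  I12: { [Y → / / .] }  — reduce

Every state is either a pure shift/goto state or contains exactly one complete item and nothing to shift — no conflicts. The grammar is LR(0).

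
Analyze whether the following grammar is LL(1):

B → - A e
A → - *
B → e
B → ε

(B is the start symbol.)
Yes, the grammar is LL(1).

A grammar is LL(1) if for each non-terminal N with multiple productions, the predict sets of those productions are pairwise disjoint, where PREDICT(N → α) = (FIRST(α) \ {ε}) ∪ (FOLLOW(N) if α ⇒* ε).

Relevant sets:
  FOLLOW(B) = { $ }

For B:
  PREDICT(B → '-' A e) = { '-' }
  PREDICT(B → e) = { 'e' }
  PREDICT(B → ε) = { $ }
A has a single production, so nothing to check there.

All predict sets are disjoint. The grammar IS LL(1).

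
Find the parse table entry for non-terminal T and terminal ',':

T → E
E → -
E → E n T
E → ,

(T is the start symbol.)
T → E

To find M[T, ','], we find productions for T where ',' is in the predict set (PREDICT(N → α) = (FIRST(α) \ {ε}) ∪ (FOLLOW(N) if α ⇒* ε)).

Relevant sets:
  FIRST(E) = { ',', '-' }

T → E: PREDICT = { ',', '-' }
  ',' is in predict set, so this production goes in M[T, ',']

M[T, ','] = T → E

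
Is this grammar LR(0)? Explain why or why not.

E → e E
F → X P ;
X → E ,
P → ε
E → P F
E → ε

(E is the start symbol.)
A grammar is LR(0) if no state in the canonical LR(0) collection has:
  - both a shift item (dot before a terminal) and a complete item (shift-reduce conflict), or
  - two or more complete items (reduce-reduce conflict; the accept item [E' → E .] counts as a complete item here).

Augment with E' → E and build the canonical LR(0) collection (I0 = CLOSURE({[E' → . E]}), then GOTO on every symbol after a dot until no new states appear). It has 11 states:
  I0: { [E → . P F], [E → . e E], [E → .], [E' → . E], [P → .] }  — shift, 2 reduces
  I1: { [E' → E .] }  — accept
  I2: { [E → . P F], [E → . e E], [E → .], [E → P . F], [F → . X P ;], [P → .], [X → . E ,] }  — shift, 2 reduces
  I3: { [E → . P F], [E → . e E], [E → .], [E → e . E], [P → .] }  — shift, 2 reduces
  I4: { [E → e E .] }  — reduce
  I5: { [X → E . ,] }  — shift
  I6: { [E → P F .] }  — reduce
  I7: { [F → X . P ;], [P → .] }  — reduce
  I8: { [F → X P . ;] }  — shift
  I9: { [F → X P ; .] }  — reduce
  I10: { [X → E , .] }  — reduce

Conflict in state I0:
  Shift-reduce conflict between [E → .] and [E → . e E]
So the grammar is NOT LR(0).

Answer: No. Shift-reduce conflict between [E → .] and [E → . e E]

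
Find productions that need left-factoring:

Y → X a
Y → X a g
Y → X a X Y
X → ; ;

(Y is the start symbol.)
Yes, Y has productions with common prefix 'X a'

Left-factoring is needed when two productions for the same non-terminal
share a common prefix on the right-hand side.

Productions for Y:
  Y → X a
  Y → X a g
  Y → X a X Y

Found common prefix 'X a' in productions for Y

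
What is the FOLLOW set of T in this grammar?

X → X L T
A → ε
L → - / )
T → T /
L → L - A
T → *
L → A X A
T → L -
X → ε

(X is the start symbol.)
In X → X L T: T is at the end, add FOLLOW(X)
In T → T /: T is followed by '/', add FIRST('/') \ {ε} = { '/' }

The FOLLOW sets referred to above (computed the same way, to a fixed point):
  FOLLOW(X) = { $, '*', '-' }

Taking the union: FOLLOW(T) = { $, '*', '-', '/' }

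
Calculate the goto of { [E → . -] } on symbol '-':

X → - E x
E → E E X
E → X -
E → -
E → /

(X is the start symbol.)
GOTO(I, '-') = CLOSURE({ [A → αX.β] : [A → α.Xβ] ∈ I, X = '-' })

Items with dot before '-', with the dot advanced:
  [E → . -] → [E → - .]
Closure adds nothing (no advanced item has the dot before a non-terminal).

GOTO = { [E → - .] }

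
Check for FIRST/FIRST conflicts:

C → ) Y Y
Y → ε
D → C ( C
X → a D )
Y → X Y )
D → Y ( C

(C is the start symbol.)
No FIRST/FIRST conflicts.

FIRST sets of the non-terminals at (or reachable through a nullable prefix from) the front of some alternative:
  FIRST(X) = { 'a' }
  FIRST(C) = { ')' }
  FIRST(Y) = { 'a', ε }

Productions for Y:
  Y → ε: FIRST = { ε }
  Y → X Y ): FIRST = { 'a' }
Productions for D:
  D → C ( C: FIRST = { ')' }
  D → Y ( C: FIRST = { '(', 'a' }
C, X have only one production, so no FIRST/FIRST conflict is possible there.

All alternatives of each non-terminal have pairwise disjoint FIRST sets.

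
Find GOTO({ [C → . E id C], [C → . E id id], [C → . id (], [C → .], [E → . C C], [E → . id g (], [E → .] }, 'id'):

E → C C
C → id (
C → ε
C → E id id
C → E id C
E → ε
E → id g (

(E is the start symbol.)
{ [C → id . (], [E → id . g (] }

GOTO(I, 'id') = CLOSURE({ [A → αX.β] : [A → α.Xβ] ∈ I, X = 'id' })

Items with dot before 'id', with the dot advanced:
  [C → . id (] → [C → id . (]
  [E → . id g (] → [E → id . g (]
Closure adds nothing (no advanced item has the dot before a non-terminal).

GOTO = { [C → id . (], [E → id . g (] }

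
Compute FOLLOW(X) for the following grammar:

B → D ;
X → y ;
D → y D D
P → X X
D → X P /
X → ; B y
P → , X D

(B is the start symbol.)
{ ',', '/', ';', 'y' }

To compute FOLLOW(X), find every occurrence of X on a right-hand side N → α X β: add FIRST(β) \ {ε}, and if β is empty or nullable also add FOLLOW(N). Iterate to a fixed point.

In P → X X: X is followed by X, add FIRST(X) \ {ε} = { ';', 'y' }
In P → X X: X is at the end, add FOLLOW(P)
In D → X P /: X is followed by P '/', add FIRST(P '/') \ {ε} = { ',', ';', 'y' }
In P → , X D: X is followed by D, add FIRST(D) \ {ε} = { ';', 'y' }

The FOLLOW sets referred to above (computed the same way, to a fixed point):
  FOLLOW(P) = { '/' }

Taking the union: FOLLOW(X) = { ',', '/', ';', 'y' }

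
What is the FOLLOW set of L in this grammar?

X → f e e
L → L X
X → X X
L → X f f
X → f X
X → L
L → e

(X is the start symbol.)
In L → L X: L is followed by X, add FIRST(X) \ {ε} = { 'e', 'f' }
In X → L: L is at the end, add FOLLOW(X)

The FOLLOW sets referred to above (computed the same way, to a fixed point):
  FOLLOW(X) = { $, 'e', 'f' }

Taking the union: FOLLOW(L) = { $, 'e', 'f' }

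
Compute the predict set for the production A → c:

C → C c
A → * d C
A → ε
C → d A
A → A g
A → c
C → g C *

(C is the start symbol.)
PREDICT(A → c) = (FIRST(RHS) \ {ε}) ∪ (FOLLOW(A) if ε ∈ FIRST(RHS), i.e. RHS ⇒* ε)
FIRST(c) = { 'c' }
ε ∉ FIRST(c), so FOLLOW(A) is not added.
PREDICT(A → c) = { 'c' }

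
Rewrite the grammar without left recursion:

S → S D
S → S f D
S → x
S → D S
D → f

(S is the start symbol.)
S → x S'
S → D S S'
S' → D S'
S' → f D S'
S' → ε
D → f

S is directly left-recursive. The standard transformation for
  A → A α₁ | ... | A α_m | β₁ | ... | β_n
is
  A  → β₁ A' | ... | β_n A'
  A' → α₁ A' | ... | α_m A' | ε

S → x becomes S → x S'
S → D S becomes S → D S S'
S → S D becomes S' → D S'
S → S f D becomes S' → f D S'
Add S' → ε

Productions for other non-terminals are unchanged:
  D → f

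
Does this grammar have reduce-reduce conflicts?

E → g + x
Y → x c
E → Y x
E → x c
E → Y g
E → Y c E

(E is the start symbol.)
Augment with E' → E and build the canonical LR(0) collection (I0 = CLOSURE({[E' → . E]}), then GOTO on every symbol after a dot until no new states appear). It has 12 states:
  I0: { [E → . Y c E], [E → . Y g], [E → . Y x], [E → . g + x], [E → . x c], [E' → . E], [Y → . x c] }  — shift
  I1: { [E' → E .] }  — accept
  I2: { [E → Y . c E], [E → Y . g], [E → Y . x] }  — shift
  I3: { [E → g . + x] }  — shift
  I4: { [E → x . c], [Y → x . c] }  — shift
  I5: { [E → x c .], [Y → x c .] }  — 2 reduces
  I6: { [E → g + . x] }  — shift
  I7: { [E → g + x .] }  — reduce
  I8: { [E → . Y c E], [E → . Y g], [E → . Y x], [E → . g + x], [E → . x c], [E → Y c . E], [Y → . x c] }  — shift
  I9: { [E → Y g .] }  — reduce
  I10: { [E → Y x .] }  — reduce
  I11: { [E → Y c E .] }  — reduce

I5 contains complete items [E → x c .], [Y → x c .] — reduce-reduce conflict.

Answer: Yes — I5: [E → x c .] vs [Y → x c .]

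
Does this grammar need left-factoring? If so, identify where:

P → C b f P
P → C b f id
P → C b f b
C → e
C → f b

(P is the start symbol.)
Yes, P has productions with common prefix 'C b f'

Left-factoring is needed when two productions for the same non-terminal
share a common prefix on the right-hand side.

Productions for P:
  P → C b f P
  P → C b f id
  P → C b f b
Productions for C:
  C → e
  C → f b

Found common prefix 'C b f' in productions for P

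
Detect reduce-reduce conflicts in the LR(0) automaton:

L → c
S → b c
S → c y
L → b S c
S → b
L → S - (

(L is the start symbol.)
No reduce-reduce conflicts

A reduce-reduce conflict occurs when an LR(0) state has two complete items [A → α .] and [B → β .] — both call for a reduction, and with no lookahead the parser cannot choose between them.

Augment with L' → L and build the canonical LR(0) collection (I0 = CLOSURE({[L' → . L]}), then GOTO on every symbol after a dot until no new states appear). It has 13 states:
  I0: { [L → . S - (], [L → . b S c], [L → . c], [L' → . L], [S → . b c], [S → . b], [S → . c y] }  — shift
  I1: { [L' → L .] }  — accept
  I2: { [L → S . - (] }  — shift
  I3: { [L → b . S c], [S → . b c], [S → . b], [S → . c y], [S → b . c], [S → b .] }  — shift, reduce
  I4: { [L → c .], [S → c . y] }  — shift, reduce
  I5: { [S → c y .] }  — reduce
  I6: { [L → b S . c] }  — shift
  I7: { [S → b . c], [S → b .] }  — shift, reduce
  I8: { [S → b c .], [S → c . y] }  — shift, reduce
  I9: { [S → b c .] }  — reduce
  I10: { [L → b S c .] }  — reduce
  I11: { [L → S - . (] }  — shift
  I12: { [L → S - ( .] }  — reduce

No state contains more than one complete item.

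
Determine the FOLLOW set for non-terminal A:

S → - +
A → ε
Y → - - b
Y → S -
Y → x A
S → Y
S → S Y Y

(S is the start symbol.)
To compute FOLLOW(A), find every occurrence of A on a right-hand side N → α A β: add FIRST(β) \ {ε}, and if β is empty or nullable also add FOLLOW(N). Iterate to a fixed point.

In Y → x A: A is at the end, add FOLLOW(Y)

The FOLLOW sets referred to above (computed the same way, to a fixed point):
  FOLLOW(Y) = { $, '-', 'x' }

Taking the union: FOLLOW(A) = { $, '-', 'x' }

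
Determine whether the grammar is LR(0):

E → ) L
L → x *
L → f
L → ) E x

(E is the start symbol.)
A grammar is LR(0) if no state in the canonical LR(0) collection has:
  - both a shift item (dot before a terminal) and a complete item (shift-reduce conflict), or
  - two or more complete items (reduce-reduce conflict; the accept item [E' → E .] counts as a complete item here).

Augment with E' → E and build the canonical LR(0) collection (I0 = CLOSURE({[E' → . E]}), then GOTO on every symbol after a dot until no new states appear). It has 10 states:
  I0: { [E → . ) L], [E' → . E] }  — shift
  I1: { [E → ) . L], [L → . ) E x], [L → . f], [L → . x *] }  — shift
  I2: { [E' → E .] }  — accept
  I3: { [E → . ) L], [L → ) . E x] }  — shift
  I4: { [E → ) L .] }  — reduce
  I5: { [L → f .] }  — reduce
  I6: { [L → x . *] }  — shift
  I7: { [L → x * .] }  — reduce
  I8: { [L → ) E . x] }  — shift
  I9: { [L → ) E x .] }  — reduce

Every state is either a pure shift/goto state or contains exactly one complete item and nothing to shift — no conflicts. The grammar is LR(0).

Answer: Yes, the grammar is LR(0)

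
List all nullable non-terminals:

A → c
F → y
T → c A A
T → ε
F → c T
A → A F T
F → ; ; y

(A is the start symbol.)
ε-productions: T → ε
So T is immediately nullable.
No further non-terminal can be added: every production for the remaining non-terminals contains a terminal or a non-nullable non-terminal.
Nullable = { 'T' }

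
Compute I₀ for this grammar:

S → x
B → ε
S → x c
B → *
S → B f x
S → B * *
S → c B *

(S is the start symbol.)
First, augment the grammar with S' → S
I₀ = CLOSURE({ [S' → . S] }):
  [S' → . S] has the dot before S: add [S → . x], [S → . x c], [S → . B f x], [S → . B * *], [S → . c B *]
  [S → . B f x] has the dot before B: add [B → .], [B → . *]
No further items can be added.

I₀ = { [B → . *], [B → .], [S → . B * *], [S → . B f x], [S → . c B *], [S → . x c], [S → . x], [S' → . S] }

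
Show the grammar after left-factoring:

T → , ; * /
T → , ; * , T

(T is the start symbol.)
T → , ; * T'
T' → /
T' → , T

Left-factoring transforms A → αβ₁ | αβ₂ into A → αA' and A' → β₁ | β₂
(α is the longest common prefix among the alternatives). Repeat until
no nonterminal has two alternatives with a common prefix.

Round 1: T has alternatives sharing prefix ', ; *'. Introduce T': T → , ; * T'
  Add: T' → /
  Add: T' → , T

No remaining common prefixes — done.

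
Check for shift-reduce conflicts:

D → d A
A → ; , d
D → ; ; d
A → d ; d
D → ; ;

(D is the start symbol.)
A shift-reduce conflict occurs when an LR(0) state has both:
  - a complete (reduce) item [A → α .] (dot at the end), and
  - a shift item [B → β . c γ] (dot before a terminal).

Augment with D' → D and build the canonical LR(0) collection (I0 = CLOSURE({[D' → . D]}), then GOTO on every symbol after a dot until no new states appear). It has 13 states:
  I0: { [D → . ; ; d], [D → . ; ;], [D → . d A], [D' → . D] }  — shift
  I1: { [D → ; . ; d], [D → ; . ;] }  — shift
  I2: { [D' → D .] }  — accept
  I3: { [A → . ; , d], [A → . d ; d], [D → d . A] }  — shift
  I4: { [A → ; . , d] }  — shift
  I5: { [D → d A .] }  — reduce
  I6: { [A → d . ; d] }  — shift
  I7: { [A → d ; . d] }  — shift
  I8: { [A → d ; d .] }  — reduce
  I9: { [A → ; , . d] }  — shift
  I10: { [A → ; , d .] }  — reduce
  I11: { [D → ; ; . d], [D → ; ; .] }  — shift, reduce
  I12: { [D → ; ; d .] }  — reduce

I11 contains reduce item [D → ; ; .] and shift item [D → ; ; . d] — shift-reduce conflict.

Answer: Yes — I11: [D → ; ; .] vs [D → ; ; . d]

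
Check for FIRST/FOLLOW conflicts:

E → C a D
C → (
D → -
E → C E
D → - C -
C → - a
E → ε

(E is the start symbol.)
A FIRST/FOLLOW conflict occurs when a non-terminal N has a nullable alternative N → β (β ⇒* ε) and another alternative N → α with FIRST(α) ∩ FOLLOW(N) ≠ ∅: on such a lookahead the parser cannot decide between expanding α and letting N vanish via β.

Nullable non-terminals: E.
FIRST sets used below: FIRST(C) = { '(', '-' }

E: nullable alternative(s) E → ε; FOLLOW(E) = { $ }
  E → C a D: FIRST \ {ε} = { '(', '-' } — disjoint from FOLLOW(E)
  E → C E: FIRST \ {ε} = { '(', '-' } — disjoint from FOLLOW(E)
  E → ε: FIRST \ {ε} = { } — this is the only nullable alternative, skip

C, D have no nullable alternative, so no FIRST/FOLLOW check is needed there.

No FIRST/FOLLOW conflicts found.

Answer: No FIRST/FOLLOW conflicts.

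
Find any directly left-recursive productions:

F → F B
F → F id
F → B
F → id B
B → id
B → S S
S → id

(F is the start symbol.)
Yes, F is left-recursive

Direct left recursion occurs when N → N α for some non-terminal N (the right-hand side begins with the left-hand side itself).

F → F B: LEFT RECURSIVE (starts with F)
F → F id: LEFT RECURSIVE (starts with F)
F → B: starts with B
F → id B: starts with id
B → id: starts with id
B → S S: starts with S
S → id: starts with id

The grammar has direct left recursion on: F.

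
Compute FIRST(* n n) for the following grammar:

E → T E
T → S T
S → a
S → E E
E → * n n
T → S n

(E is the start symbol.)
{ '*' }

To compute FIRST(* n n), process the symbols left to right:
Symbol * is a terminal. Add '*' and stop.
FIRST(* n n) = { '*' }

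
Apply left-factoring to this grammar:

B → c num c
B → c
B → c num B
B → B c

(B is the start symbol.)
Left-factoring transforms A → αβ₁ | αβ₂ into A → αA' and A' → β₁ | β₂
(α is the longest common prefix among the alternatives). Repeat until
no nonterminal has two alternatives with a common prefix.

Round 1: B has alternatives sharing prefix 'c'. Introduce B': B → c B'
  Add: B' → num c
  Add: B' → ε
  Add: B' → num B

Round 2: B' has alternatives sharing prefix 'num'. Introduce B'': B' → num B''
  Add: B'' → c
  Add: B'' → B

No remaining common prefixes — done.

Resulting grammar:
B → c B'
B' → num B''
B'' → c
B'' → B
B' → ε
B → B c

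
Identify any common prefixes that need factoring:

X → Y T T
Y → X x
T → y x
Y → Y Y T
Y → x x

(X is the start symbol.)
No, left-factoring is not needed

Left-factoring is needed when two productions for the same non-terminal
share a common prefix on the right-hand side.

Productions for Y:
  Y → X x
  Y → Y Y T
  Y → x x

No common prefixes found.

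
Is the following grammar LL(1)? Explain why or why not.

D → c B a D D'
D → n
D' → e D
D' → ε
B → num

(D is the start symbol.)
Relevant sets:
  FOLLOW(D') = { $, 'e' }

For D:
  PREDICT(D → c B a D D') = { 'c' }
  PREDICT(D → n) = { 'n' }
For D':
  PREDICT(D' → e D) = { 'e' }
  PREDICT(D' → ε) = { $, 'e' }
B has a single production, so nothing to check there.

Conflict found: Predict set conflict for D': { 'e' }
The grammar is NOT LL(1).

Answer: No. Predict set conflict for D': { 'e' }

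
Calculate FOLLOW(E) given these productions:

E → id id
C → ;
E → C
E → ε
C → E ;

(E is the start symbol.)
To compute FOLLOW(E), find every occurrence of E on a right-hand side N → α E β: add FIRST(β) \ {ε}, and if β is empty or nullable also add FOLLOW(N). Iterate to a fixed point.

E is the start symbol, so $ ∈ FOLLOW(E).
In C → E ;: E is followed by ';', add FIRST(';') \ {ε} = { ';' }

Taking the union: FOLLOW(E) = { $, ';' }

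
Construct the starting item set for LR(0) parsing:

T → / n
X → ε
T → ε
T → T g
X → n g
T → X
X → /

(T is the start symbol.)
{ [T → . / n], [T → . T g], [T → . X], [T → .], [T' → . T], [X → . /], [X → . n g], [X → .] }

First, augment the grammar with T' → T
I₀ = CLOSURE({ [T' → . T] }):
  [T' → . T] has the dot before T: add [T → . / n], [T → .], [T → . T g], [T → . X]
  [T → . X] has the dot before X: add [X → .], [X → . n g], [X → . /]
No further items can be added.

I₀ = { [T → . / n], [T → . T g], [T → . X], [T → .], [T' → . T], [X → . /], [X → . n g], [X → .] }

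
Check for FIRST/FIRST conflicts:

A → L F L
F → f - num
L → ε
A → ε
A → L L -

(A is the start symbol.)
FIRST sets of the non-terminals at (or reachable through a nullable prefix from) the front of some alternative:
  FIRST(L) = { ε }
  FIRST(F) = { 'f' }

Productions for A:
  A → L F L: FIRST = { 'f' }
  A → ε: FIRST = { ε }
  A → L L -: FIRST = { '-' }
F, L have only one production, so no FIRST/FIRST conflict is possible there.

All alternatives of each non-terminal have pairwise disjoint FIRST sets.

Answer: No FIRST/FIRST conflicts.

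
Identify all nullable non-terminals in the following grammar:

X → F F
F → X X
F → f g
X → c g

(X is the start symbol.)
A non-terminal is nullable if it can derive ε (the empty string): either it has an ε-production, or it has a production whose right-hand side consists entirely of nullable non-terminals.

There are no ε-productions, so no non-terminal can derive ε.
No non-terminals are nullable.

Answer: None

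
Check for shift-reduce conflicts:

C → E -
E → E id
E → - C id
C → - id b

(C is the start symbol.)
A shift-reduce conflict occurs when an LR(0) state has both:
  - a complete (reduce) item [A → α .] (dot at the end), and
  - a shift item [B → β . c γ] (dot before a terminal).

Augment with C' → C and build the canonical LR(0) collection (I0 = CLOSURE({[C' → . C]}), then GOTO on every symbol after a dot until no new states appear). It has 10 states:
  I0: { [C → . - id b], [C → . E -], [C' → . C], [E → . - C id], [E → . E id] }  — shift
  I1: { [C → - . id b], [C → . - id b], [C → . E -], [E → - . C id], [E → . - C id], [E → . E id] }  — shift
  I2: { [C' → C .] }  — accept
  I3: { [C → E . -], [E → E . id] }  — shift
  I4: { [C → E - .] }  — reduce
  I5: { [E → E id .] }  — reduce
  I6: { [E → - C . id] }  — shift
  I7: { [C → - id . b] }  — shift
  I8: { [C → - id b .] }  — reduce
  I9: { [E → - C id .] }  — reduce

No state contains both a complete item and a shift item.

Answer: No shift-reduce conflicts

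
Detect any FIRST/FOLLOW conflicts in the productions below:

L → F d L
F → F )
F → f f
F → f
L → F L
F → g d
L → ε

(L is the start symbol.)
No FIRST/FOLLOW conflicts.

Nullable non-terminals: L.
FIRST sets used below: FIRST(F) = { 'f', 'g' }

L: nullable alternative(s) L → ε; FOLLOW(L) = { $ }
  L → F d L: FIRST \ {ε} = { 'f', 'g' } — disjoint from FOLLOW(L)
  L → F L: FIRST \ {ε} = { 'f', 'g' } — disjoint from FOLLOW(L)
  L → ε: FIRST \ {ε} = { } — this is the only nullable alternative, skip

F has no nullable alternative, so no FIRST/FOLLOW check is needed there.

No FIRST/FOLLOW conflicts found.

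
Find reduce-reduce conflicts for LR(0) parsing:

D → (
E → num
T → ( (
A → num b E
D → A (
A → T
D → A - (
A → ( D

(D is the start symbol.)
Yes — I12: [D → ( .] vs [T → ( ( .]

A reduce-reduce conflict occurs when an LR(0) state has two complete items [A → α .] and [B → β .] — both call for a reduction, and with no lookahead the parser cannot choose between them.

Augment with D' → D and build the canonical LR(0) collection (I0 = CLOSURE({[D' → . D]}), then GOTO on every symbol after a dot until no new states appear). It has 14 states:
  I0: { [A → . ( D], [A → . T], [A → . num b E], [D → . (], [D → . A (], [D → . A - (], [D' → . D], [T → . ( (] }  — shift
  I1: { [A → ( . D], [A → . ( D], [A → . T], [A → . num b E], [D → ( .], [D → . (], [D → . A (], [D → . A - (], [T → ( . (], [T → . ( (] }  — shift, reduce
  I2: { [D → A . (], [D → A . - (] }  — shift
  I3: { [D' → D .] }  — accept
  I4: { [A → T .] }  — reduce
  I5: { [A → num . b E] }  — shift
  I6: { [A → num b . E], [E → . num] }  — shift
  I7: { [A → num b E .] }  — reduce
  I8: { [E → num .] }  — reduce
  I9: { [D → A ( .] }  — reduce
  I10: { [D → A - . (] }  — shift
  I11: { [D → A - ( .] }  — reduce
  I12: { [A → ( . D], [A → . ( D], [A → . T], [A → . num b E], [D → ( .], [D → . (], [D → . A (], [D → . A - (], [T → ( ( .], [T → ( . (], [T → . ( (] }  — shift, 2 reduces
  I13: { [A → ( D .] }  — reduce

I12 contains complete items [D → ( .], [T → ( ( .] — reduce-reduce conflict.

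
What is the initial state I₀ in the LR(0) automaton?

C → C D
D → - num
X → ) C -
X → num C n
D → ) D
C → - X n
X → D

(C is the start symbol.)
{ [C → . - X n], [C → . C D], [C' → . C] }

First, augment the grammar with C' → C
I₀ = CLOSURE({ [C' → . C] }):
  [C' → . C] has the dot before C: add [C → . C D], [C → . - X n]
No further items can be added.

I₀ = { [C → . - X n], [C → . C D], [C' → . C] }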